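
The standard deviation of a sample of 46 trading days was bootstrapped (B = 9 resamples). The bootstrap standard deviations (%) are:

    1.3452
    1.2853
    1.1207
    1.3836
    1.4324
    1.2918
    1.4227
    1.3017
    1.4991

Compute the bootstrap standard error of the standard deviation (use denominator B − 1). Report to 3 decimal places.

Bootstrap SE is the standard deviation of the 9 replicate standard deviations.
Mean of replicates: (1.3452 + 1.2853 + 1.1207 + 1.3836 + 1.4324 + 1.2918 + 1.4227 + 1.3017 + 1.4991) / 9 = 12.08250 / 9 = 1.34250
Sum of squared deviations: (+0.00270)² + (−0.05720)² + (−0.22180)² + (+0.04110)² + (+0.08990)² + (−0.05070)² + (+0.08020)² + (−0.04080)² + (+0.15660)² = 0.09744
Variance = 0.09744 / 8 = 0.01218
SE* = √0.01218

SE* = 0.110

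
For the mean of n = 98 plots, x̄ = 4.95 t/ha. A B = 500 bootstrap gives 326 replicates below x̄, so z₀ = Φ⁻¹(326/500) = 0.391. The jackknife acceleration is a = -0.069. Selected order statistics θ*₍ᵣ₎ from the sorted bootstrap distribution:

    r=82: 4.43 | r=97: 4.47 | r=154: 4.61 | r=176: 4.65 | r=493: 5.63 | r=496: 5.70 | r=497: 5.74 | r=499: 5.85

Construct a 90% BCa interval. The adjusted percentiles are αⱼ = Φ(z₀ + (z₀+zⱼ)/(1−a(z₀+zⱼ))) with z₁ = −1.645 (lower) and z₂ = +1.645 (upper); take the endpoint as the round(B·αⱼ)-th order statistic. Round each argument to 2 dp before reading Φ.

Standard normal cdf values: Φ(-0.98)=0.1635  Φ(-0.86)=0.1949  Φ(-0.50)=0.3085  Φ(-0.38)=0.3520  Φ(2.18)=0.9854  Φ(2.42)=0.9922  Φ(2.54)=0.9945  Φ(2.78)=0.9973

(4.43, 5.63)

Lower: z₀ + z₁ = 0.391 + (-1.645) = -1.254; 1 − a(z₀+z₁) = 1 − (-0.069)(-1.254) = 0.9135; argument = 0.391 + (-1.254)/0.9135 = -0.9818 → -0.98.
α₁ = Φ(-0.98) = 0.1635; rank = round(500 × 0.1635) = 82; θ*₍82₎ = 4.43.
Upper: z₀ + z₂ = 2.036; 1 − a(z₀+z₂) = 1.1405; argument = 2.1762 → 2.18; α₂ = 0.9854; rank = 493; θ*₍493₎ = 5.63.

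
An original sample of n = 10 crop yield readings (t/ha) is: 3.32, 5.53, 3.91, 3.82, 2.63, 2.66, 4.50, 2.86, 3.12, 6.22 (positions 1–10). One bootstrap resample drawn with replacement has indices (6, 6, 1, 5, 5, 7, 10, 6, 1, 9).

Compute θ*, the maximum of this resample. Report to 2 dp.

θ* = 6.22

Resample values: 2.66, 2.66, 3.32, 2.63, 2.63, 4.50, 6.22, 2.66, 3.32, 3.12.
Maximum = 6.22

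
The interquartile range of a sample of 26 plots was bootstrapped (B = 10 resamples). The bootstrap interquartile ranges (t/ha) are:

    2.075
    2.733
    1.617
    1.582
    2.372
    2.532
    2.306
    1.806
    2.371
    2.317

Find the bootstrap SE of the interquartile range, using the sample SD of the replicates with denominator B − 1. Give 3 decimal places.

Bootstrap SE is the standard deviation of the 10 replicate interquartile ranges.
Mean of replicates: (2.075 + 2.733 + 1.617 + 1.582 + 2.372 + 2.532 + 2.306 + 1.806 + 2.371 + 2.317) / 10 = 21.7110 / 10 = 2.1711
Sum of squared deviations: (−0.0961)² + (+0.5619)² + (−0.5541)² + (−0.5891)² + (+0.2009)² + (+0.3609)² + (+0.1349)² + (−0.3651)² + (+0.1999)² + (+0.1459)² = 1.3624
Variance = 1.3624 / 9 = 0.1514
SE* = √0.1514

SE* = 0.389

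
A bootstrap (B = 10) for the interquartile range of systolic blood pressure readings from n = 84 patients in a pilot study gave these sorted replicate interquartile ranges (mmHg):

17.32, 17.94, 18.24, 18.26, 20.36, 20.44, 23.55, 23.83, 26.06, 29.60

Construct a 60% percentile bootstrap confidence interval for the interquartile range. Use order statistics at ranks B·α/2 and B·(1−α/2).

α = 0.40; lower rank = 10 × 0.200 = 2; upper rank = 10 × 0.800 = 8.
The 2nd smallest replicate is 17.94; the 8th is 23.83.

(17.94, 23.83)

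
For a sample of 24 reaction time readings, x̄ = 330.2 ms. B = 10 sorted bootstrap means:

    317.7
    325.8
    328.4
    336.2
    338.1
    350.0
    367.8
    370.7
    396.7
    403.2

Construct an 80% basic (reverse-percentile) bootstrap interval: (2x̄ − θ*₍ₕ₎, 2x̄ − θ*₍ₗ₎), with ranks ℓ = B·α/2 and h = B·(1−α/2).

(263.7, 342.7)

Percentile endpoints at ranks 1 and 9: θ*₍1₎ = 317.7, θ*₍9₎ = 396.7.
Basic interval reflects these around x̄:
  lower = 2 × 330.2 − 396.7 = 263.7
  upper = 2 × 330.2 − 317.7 = 342.7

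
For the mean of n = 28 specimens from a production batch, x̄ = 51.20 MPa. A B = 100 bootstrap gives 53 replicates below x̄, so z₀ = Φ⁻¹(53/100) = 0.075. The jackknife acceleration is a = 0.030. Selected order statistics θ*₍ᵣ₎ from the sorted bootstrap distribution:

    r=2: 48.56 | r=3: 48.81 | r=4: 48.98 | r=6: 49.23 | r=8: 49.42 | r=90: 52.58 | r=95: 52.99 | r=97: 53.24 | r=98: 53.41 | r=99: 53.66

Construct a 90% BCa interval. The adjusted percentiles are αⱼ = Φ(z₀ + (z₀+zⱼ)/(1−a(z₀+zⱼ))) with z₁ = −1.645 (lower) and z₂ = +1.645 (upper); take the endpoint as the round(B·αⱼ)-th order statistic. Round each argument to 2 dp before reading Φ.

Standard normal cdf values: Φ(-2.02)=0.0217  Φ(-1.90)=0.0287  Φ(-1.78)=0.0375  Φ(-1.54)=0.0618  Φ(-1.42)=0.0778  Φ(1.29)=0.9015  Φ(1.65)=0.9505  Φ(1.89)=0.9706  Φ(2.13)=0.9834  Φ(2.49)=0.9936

Lower: z₀ + z₁ = 0.075 + (-1.645) = -1.570; 1 − a(z₀+z₁) = 1 − (0.030)(-1.570) = 1.0471; argument = 0.075 + (-1.570)/1.0471 = -1.4244 → -1.42.
α₁ = Φ(-1.42) = 0.0778; rank = round(100 × 0.0778) = 8; θ*₍8₎ = 49.42.
Upper: z₀ + z₂ = 1.720; 1 − a(z₀+z₂) = 0.9484; argument = 1.8886 → 1.89; α₂ = 0.9706; rank = 97; θ*₍97₎ = 53.24.

(49.42, 53.24)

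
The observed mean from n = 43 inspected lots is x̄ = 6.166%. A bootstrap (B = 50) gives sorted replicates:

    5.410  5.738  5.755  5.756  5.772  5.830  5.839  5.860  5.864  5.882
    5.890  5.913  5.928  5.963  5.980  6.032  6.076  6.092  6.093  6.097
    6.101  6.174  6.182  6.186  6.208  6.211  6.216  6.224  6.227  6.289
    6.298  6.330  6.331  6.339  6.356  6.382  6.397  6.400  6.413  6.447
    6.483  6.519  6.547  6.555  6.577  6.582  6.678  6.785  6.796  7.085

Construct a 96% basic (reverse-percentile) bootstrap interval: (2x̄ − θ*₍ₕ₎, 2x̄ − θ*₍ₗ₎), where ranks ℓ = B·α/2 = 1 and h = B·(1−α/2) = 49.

Percentile endpoints at ranks 1 and 49: θ*₍1₎ = 5.410, θ*₍49₎ = 6.796.
Basic interval reflects these around x̄:
  lower = 2 × 6.166 − 6.796 = 5.536
  upper = 2 × 6.166 − 5.410 = 6.922

(5.536, 6.922)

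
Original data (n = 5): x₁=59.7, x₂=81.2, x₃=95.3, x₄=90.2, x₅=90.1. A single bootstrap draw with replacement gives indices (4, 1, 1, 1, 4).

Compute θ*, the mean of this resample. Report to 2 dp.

θ* = 71.90

Resample values: 90.2, 59.7, 59.7, 59.7, 90.2.
Mean = (90.2 + 59.7 + 59.7 + 59.7 + 90.2) / 5 = 359.50 / 5 = 71.90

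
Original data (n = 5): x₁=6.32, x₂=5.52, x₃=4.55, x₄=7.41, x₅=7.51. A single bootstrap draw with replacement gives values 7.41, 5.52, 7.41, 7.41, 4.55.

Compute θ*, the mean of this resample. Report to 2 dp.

θ* = 6.46

Mean = (7.41 + 5.52 + 7.41 + 7.41 + 4.55) / 5 = 32.300 / 5 = 6.46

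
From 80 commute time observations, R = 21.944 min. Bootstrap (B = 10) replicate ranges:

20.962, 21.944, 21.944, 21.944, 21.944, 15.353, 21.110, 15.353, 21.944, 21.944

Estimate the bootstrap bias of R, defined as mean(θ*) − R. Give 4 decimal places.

mean(θ*) = (20.962 + 21.944 + 21.944 + 21.944 + 21.944 + 15.353 + 21.110 + 15.353 + 21.944 + 21.944) / 10 = 20.44420
bias = 20.44420 − 21.944

bias = −1.4998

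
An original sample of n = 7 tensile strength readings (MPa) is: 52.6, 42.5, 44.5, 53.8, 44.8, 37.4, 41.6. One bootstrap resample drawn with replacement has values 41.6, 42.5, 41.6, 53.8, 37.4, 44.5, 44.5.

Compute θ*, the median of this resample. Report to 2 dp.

Sorted: 37.4, 41.6, 41.6, 42.5, 44.5, 44.5, 53.8
Median = middle value = 42.50

θ* = 42.50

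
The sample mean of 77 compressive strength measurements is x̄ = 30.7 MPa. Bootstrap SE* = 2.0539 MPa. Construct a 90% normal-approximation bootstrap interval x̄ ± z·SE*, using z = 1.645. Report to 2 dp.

(27.32, 34.08)

Margin = 1.645 × 2.0539 = 3.379
Interval: 30.7 ± 3.379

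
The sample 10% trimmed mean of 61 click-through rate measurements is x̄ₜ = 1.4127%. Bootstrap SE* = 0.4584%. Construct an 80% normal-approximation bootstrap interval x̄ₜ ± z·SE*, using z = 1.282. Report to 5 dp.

Margin = 1.282 × 0.4584 = 0.587669
Interval: 1.4127 ± 0.587669

(0.82503, 2.00037)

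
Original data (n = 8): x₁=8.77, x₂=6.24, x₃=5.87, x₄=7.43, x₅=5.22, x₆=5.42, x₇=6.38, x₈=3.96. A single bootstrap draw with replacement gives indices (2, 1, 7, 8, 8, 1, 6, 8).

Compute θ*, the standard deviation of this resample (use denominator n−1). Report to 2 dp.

θ* = 2.01

Resample values: 6.24, 8.77, 6.38, 3.96, 3.96, 8.77, 5.42, 3.96.
Mean = 5.9325; sum of squared deviations = 28.3325
s² = 28.3325 / 7 = 4.0475
s = √4.0475 = 2.01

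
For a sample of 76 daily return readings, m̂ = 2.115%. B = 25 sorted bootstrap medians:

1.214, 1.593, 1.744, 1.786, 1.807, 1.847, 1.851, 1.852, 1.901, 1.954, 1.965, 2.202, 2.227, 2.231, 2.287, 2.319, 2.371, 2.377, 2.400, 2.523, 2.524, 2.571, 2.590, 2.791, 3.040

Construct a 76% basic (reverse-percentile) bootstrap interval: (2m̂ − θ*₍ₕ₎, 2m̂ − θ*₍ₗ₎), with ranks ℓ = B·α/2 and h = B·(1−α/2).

(1.659, 2.486)

Percentile endpoints at ranks 3 and 22: θ*₍3₎ = 1.744, θ*₍22₎ = 2.571.
Basic interval reflects these around m̂:
  lower = 2 × 2.115 − 2.571 = 1.659
  upper = 2 × 2.115 − 1.744 = 2.486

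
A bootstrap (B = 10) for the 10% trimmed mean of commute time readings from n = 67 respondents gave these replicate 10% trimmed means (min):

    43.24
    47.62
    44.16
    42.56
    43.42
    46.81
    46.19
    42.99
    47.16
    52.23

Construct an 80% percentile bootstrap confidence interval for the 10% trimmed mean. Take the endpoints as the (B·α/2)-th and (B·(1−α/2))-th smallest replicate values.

(42.56, 47.62)

Sorted replicates: 42.56, 42.99, 43.24, 43.42, 44.16, 46.19, 46.81, 47.16, 47.62, 52.23
α = 0.20; lower rank = 10 × 0.100 = 1; upper rank = 10 × 0.900 = 9.
The 1st smallest replicate is 42.56; the 9th is 47.62.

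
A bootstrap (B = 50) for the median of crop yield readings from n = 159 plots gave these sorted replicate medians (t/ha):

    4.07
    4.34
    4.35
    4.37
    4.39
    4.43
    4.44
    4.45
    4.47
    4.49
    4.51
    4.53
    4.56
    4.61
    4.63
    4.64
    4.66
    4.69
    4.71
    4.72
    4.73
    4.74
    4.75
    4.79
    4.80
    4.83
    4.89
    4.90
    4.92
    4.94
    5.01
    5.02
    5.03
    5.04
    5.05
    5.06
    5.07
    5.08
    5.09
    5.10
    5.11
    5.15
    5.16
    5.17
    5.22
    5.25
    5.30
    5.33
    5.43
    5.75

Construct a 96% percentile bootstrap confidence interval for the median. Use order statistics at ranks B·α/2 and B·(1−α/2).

(4.07, 5.43)

α = 0.04; lower rank = 50 × 0.020 = 1; upper rank = 50 × 0.980 = 49.
The 1st smallest replicate is 4.07; the 49th is 5.43.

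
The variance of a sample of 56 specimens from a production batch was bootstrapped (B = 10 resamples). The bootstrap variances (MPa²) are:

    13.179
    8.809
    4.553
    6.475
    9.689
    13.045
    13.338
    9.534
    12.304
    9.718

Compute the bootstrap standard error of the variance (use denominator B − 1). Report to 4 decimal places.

SE* = 2.9757

Bootstrap SE is the standard deviation of the 10 replicate variances.
Mean of replicates: (13.179 + 8.809 + 4.553 + 6.475 + 9.689 + 13.045 + 13.338 + 9.534 + 12.304 + 9.718) / 10 = 100.64400 / 10 = 10.06440
Sum of squared deviations: (+3.11460)² + (−1.25540)² + (−5.51140)² + (−3.58940)² + (−0.37540)² + (+2.98060)² + (+3.27360)² + (−0.53040)² + (+2.23960)² + (−0.34640)² = 79.69457
Variance = 79.69457 / 9 = 8.85495
SE* = √8.85495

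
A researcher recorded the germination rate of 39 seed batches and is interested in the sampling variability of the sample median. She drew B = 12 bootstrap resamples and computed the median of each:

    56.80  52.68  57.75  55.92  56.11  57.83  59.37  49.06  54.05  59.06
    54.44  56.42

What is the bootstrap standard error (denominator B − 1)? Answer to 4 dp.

Bootstrap SE is the standard deviation of the 12 replicate medians.
Mean of replicates: (56.80 + 52.68 + 57.75 + 55.92 + 56.11 + 57.83 + 59.37 + 49.06 + 54.05 + 59.06 + 54.44 + 56.42) / 12 = 669.49000 / 12 = 55.79083
Sum of squared deviations: (+1.00917)² + (−3.11083)² + (+1.95917)² + (+0.12917)² + (+0.31917)² + (+2.03917)² + (+3.57917)² + (−6.73083)² + (−1.74083)² + (+3.26917)² + (−1.35083)² + (+0.62917)² = 92.86389
Variance = 92.86389 / 11 = 8.44217
SE* = √8.44217

SE* = 2.9055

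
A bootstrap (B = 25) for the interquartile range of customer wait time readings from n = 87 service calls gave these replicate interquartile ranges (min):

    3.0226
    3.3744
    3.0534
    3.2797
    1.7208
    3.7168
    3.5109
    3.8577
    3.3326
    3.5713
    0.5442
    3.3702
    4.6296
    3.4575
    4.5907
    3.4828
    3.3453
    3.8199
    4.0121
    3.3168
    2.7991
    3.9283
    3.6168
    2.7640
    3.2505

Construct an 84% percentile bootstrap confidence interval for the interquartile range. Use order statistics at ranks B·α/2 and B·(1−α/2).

Sorted replicates: 0.5442, 1.7208, 2.7640, 2.7991, 3.0226, 3.0534, 3.2505, 3.2797, 3.3168, 3.3326, 3.3453, 3.3702, 3.3744, 3.4575, 3.4828, 3.5109, 3.5713, 3.6168, 3.7168, 3.8199, 3.8577, 3.9283, 4.0121, 4.5907, 4.6296
α = 0.16; lower rank = 25 × 0.080 = 2; upper rank = 25 × 0.920 = 23.
The 2nd smallest replicate is 1.7208; the 23rd is 4.0121.

(1.7208, 4.0121)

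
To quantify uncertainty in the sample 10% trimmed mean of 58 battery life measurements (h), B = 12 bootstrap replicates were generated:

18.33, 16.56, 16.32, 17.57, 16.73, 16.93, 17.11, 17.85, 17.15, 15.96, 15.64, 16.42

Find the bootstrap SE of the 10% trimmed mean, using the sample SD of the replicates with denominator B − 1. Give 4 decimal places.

SE* = 0.7794

Bootstrap SE is the standard deviation of the 12 replicate 10% trimmed means.
Mean of replicates: (18.33 + 16.56 + 16.32 + 17.57 + 16.73 + 16.93 + 17.11 + 17.85 + 17.15 + 15.96 + 15.64 + 16.42) / 12 = 202.57000 / 12 = 16.88083
Sum of squared deviations: (+1.44917)² + (−0.32083)² + (−0.56083)² + (+0.68917)² + (−0.15083)² + (+0.04917)² + (+0.22917)² + (+0.96917)² + (+0.26917)² + (−0.92083)² + (−1.24083)² + (−0.46083)² = 6.68189
Variance = 6.68189 / 11 = 0.60744
SE* = √0.60744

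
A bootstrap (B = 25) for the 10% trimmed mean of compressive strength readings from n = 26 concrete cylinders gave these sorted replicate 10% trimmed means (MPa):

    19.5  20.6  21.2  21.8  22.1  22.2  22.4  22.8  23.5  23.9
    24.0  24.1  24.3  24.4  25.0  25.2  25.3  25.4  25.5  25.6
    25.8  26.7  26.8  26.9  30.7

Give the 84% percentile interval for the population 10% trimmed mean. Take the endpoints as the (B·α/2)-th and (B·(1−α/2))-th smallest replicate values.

(20.6, 26.8)

α = 0.16; lower rank = 25 × 0.080 = 2; upper rank = 25 × 0.920 = 23.
The 2nd smallest replicate is 20.6; the 23rd is 26.8.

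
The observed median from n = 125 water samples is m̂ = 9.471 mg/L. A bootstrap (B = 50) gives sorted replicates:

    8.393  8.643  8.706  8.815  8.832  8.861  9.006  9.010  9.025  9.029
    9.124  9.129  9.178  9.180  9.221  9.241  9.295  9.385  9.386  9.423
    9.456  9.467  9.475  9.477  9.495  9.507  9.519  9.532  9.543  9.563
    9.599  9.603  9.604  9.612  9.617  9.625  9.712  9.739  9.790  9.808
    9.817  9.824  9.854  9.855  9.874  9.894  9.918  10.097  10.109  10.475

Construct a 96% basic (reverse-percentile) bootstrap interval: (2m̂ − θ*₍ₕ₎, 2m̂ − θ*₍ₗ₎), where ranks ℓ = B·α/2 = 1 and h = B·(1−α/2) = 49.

Percentile endpoints at ranks 1 and 49: θ*₍1₎ = 8.393, θ*₍49₎ = 10.109.
Basic interval reflects these around m̂:
  lower = 2 × 9.471 − 10.109 = 8.833
  upper = 2 × 9.471 − 8.393 = 10.549

(8.833, 10.549)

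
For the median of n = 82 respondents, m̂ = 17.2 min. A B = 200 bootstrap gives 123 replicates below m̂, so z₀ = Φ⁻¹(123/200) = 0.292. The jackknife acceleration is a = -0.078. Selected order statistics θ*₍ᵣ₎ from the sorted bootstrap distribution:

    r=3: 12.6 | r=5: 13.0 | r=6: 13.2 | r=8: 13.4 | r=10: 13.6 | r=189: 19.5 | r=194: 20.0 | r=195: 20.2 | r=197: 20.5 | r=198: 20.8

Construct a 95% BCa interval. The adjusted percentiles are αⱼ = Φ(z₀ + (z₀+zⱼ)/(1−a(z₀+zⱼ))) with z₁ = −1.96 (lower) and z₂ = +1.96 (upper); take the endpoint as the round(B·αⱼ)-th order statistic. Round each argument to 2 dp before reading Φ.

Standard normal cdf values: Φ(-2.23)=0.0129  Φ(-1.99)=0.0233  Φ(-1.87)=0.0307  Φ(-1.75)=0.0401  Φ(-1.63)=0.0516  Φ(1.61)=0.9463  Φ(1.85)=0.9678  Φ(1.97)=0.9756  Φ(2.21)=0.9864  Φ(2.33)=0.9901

(13.6, 20.5)

Lower: z₀ + z₁ = 0.292 + (-1.960) = -1.668; 1 − a(z₀+z₁) = 1 − (-0.078)(-1.668) = 0.8699; argument = 0.292 + (-1.668)/0.8699 = -1.6255 → -1.63.
α₁ = Φ(-1.63) = 0.0516; rank = round(200 × 0.0516) = 10; θ*₍10₎ = 13.6.
Upper: z₀ + z₂ = 2.252; 1 − a(z₀+z₂) = 1.1757; argument = 2.2075 → 2.21; α₂ = 0.9864; rank = 197; θ*₍197₎ = 20.5.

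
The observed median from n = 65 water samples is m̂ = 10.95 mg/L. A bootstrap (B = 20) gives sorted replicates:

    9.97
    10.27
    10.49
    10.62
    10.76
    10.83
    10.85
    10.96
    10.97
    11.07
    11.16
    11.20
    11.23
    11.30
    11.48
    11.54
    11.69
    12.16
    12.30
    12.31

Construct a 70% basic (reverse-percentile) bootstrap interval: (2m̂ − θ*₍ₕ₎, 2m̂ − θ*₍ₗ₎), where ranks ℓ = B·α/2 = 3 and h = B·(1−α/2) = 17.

(10.21, 11.41)

Percentile endpoints at ranks 3 and 17: θ*₍3₎ = 10.49, θ*₍17₎ = 11.69.
Basic interval reflects these around m̂:
  lower = 2 × 10.95 − 11.69 = 10.21
  upper = 2 × 10.95 − 10.49 = 11.41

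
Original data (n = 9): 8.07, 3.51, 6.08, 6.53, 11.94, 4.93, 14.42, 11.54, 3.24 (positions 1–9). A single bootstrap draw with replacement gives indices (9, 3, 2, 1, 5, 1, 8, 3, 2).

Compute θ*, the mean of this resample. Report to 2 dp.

θ* = 6.89

Resample values: 3.24, 6.08, 3.51, 8.07, 11.94, 8.07, 11.54, 6.08, 3.51.
Mean = (3.24 + 6.08 + 3.51 + 8.07 + 11.94 + 8.07 + 11.54 + 6.08 + 3.51) / 9 = 62.040 / 9 = 6.89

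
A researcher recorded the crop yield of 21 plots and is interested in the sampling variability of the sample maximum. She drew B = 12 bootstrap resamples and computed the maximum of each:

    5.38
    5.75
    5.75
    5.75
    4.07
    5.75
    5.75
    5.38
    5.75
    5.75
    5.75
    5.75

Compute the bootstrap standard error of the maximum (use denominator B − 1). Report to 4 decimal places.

SE* = 0.4869

Bootstrap SE is the standard deviation of the 12 replicate maximums.
Mean of replicates: (5.38 + 5.75 + 5.75 + 5.75 + 4.07 + 5.75 + 5.75 + 5.38 + 5.75 + 5.75 + 5.75 + 5.75) / 12 = 66.58000 / 12 = 5.54833
Sum of squared deviations: (−0.16833)² + (+0.20167)² + (+0.20167)² + (+0.20167)² + (−1.47833)² + (+0.20167)² + (+0.20167)² + (−0.16833)² + (+0.20167)² + (+0.20167)² + (+0.20167)² + (+0.20167)² = 2.60817
Variance = 2.60817 / 11 = 0.23711
SE* = √0.23711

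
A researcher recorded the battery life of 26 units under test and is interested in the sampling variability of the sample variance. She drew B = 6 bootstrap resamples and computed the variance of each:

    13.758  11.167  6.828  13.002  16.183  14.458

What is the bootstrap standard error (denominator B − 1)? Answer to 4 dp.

SE* = 3.2605

Bootstrap SE is the standard deviation of the 6 replicate variances.
Mean of replicates: (13.758 + 11.167 + 6.828 + 13.002 + 16.183 + 14.458) / 6 = 75.39600 / 6 = 12.56600
Sum of squared deviations: (+1.19200)² + (−1.39900)² + (−5.73800)² + (+0.43600)² + (+3.61700)² + (+1.89200)² = 53.15516
Variance = 53.15516 / 5 = 10.63103
SE* = √10.63103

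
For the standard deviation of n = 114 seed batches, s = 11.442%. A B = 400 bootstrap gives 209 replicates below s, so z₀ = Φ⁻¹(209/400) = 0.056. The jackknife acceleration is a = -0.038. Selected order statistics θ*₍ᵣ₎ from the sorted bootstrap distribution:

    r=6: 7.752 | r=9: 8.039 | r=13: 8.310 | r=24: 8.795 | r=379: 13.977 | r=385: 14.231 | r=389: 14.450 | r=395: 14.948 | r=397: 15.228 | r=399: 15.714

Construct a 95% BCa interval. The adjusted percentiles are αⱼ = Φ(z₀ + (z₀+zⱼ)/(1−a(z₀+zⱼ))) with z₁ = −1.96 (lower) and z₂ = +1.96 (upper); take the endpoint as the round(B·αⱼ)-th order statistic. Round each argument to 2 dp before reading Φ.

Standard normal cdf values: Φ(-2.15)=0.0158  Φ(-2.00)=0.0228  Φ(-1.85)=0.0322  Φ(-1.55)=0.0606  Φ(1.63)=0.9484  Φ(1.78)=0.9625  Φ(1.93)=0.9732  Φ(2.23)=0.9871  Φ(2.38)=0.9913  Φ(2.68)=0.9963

(8.039, 14.450)

Lower: z₀ + z₁ = 0.056 + (-1.960) = -1.904; 1 − a(z₀+z₁) = 1 − (-0.038)(-1.904) = 0.9276; argument = 0.056 + (-1.904)/0.9276 = -1.9965 → -2.00.
α₁ = Φ(-2.00) = 0.0228; rank = round(400 × 0.0228) = 9; θ*₍9₎ = 8.039.
Upper: z₀ + z₂ = 2.016; 1 − a(z₀+z₂) = 1.0766; argument = 1.9285 → 1.93; α₂ = 0.9732; rank = 389; θ*₍389₎ = 14.450.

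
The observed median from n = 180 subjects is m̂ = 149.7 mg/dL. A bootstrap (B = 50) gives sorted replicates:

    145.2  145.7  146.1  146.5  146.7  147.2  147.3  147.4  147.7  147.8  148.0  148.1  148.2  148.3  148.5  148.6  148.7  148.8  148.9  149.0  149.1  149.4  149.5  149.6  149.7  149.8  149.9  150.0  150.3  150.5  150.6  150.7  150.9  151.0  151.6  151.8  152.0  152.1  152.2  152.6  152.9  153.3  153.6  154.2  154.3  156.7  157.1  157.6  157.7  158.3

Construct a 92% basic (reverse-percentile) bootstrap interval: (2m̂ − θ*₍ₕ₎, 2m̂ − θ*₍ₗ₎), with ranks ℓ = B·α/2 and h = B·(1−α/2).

(141.8, 153.7)

Percentile endpoints at ranks 2 and 48: θ*₍2₎ = 145.7, θ*₍48₎ = 157.6.
Basic interval reflects these around m̂:
  lower = 2 × 149.7 − 157.6 = 141.8
  upper = 2 × 149.7 − 145.7 = 153.7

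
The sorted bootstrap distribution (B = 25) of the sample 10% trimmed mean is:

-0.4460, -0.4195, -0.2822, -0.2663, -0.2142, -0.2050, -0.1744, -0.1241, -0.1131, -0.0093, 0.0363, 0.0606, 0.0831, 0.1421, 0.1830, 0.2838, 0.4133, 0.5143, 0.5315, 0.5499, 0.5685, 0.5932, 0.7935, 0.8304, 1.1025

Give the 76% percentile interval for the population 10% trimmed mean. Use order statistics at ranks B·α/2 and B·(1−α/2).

α = 0.24; lower rank = 25 × 0.120 = 3; upper rank = 25 × 0.880 = 22.
The 3rd smallest replicate is -0.2822; the 22nd is 0.5932.

(-0.2822, 0.5932)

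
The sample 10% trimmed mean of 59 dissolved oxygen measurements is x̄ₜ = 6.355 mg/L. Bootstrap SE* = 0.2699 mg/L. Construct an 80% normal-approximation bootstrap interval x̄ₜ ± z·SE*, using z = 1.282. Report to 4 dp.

(6.0090, 6.7010)

Margin = 1.282 × 0.2699 = 0.34601
Interval: 6.355 ± 0.34601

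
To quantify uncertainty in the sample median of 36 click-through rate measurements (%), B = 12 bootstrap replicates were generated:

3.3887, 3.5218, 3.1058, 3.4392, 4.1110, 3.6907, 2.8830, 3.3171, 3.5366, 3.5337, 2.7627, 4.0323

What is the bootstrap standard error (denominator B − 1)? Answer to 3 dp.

Bootstrap SE is the standard deviation of the 12 replicate medians.
Mean of replicates: (3.3887 + 3.5218 + 3.1058 + 3.4392 + 4.1110 + 3.6907 + 2.8830 + 3.3171 + 3.5366 + 3.5337 + 2.7627 + 4.0323) / 12 = 41.32260 / 12 = 3.44355
Sum of squared deviations: (−0.05485)² + (+0.07825)² + (−0.33775)² + (−0.00435)² + (+0.66745)² + (+0.24715)² + (−0.56055)² + (−0.12645)² + (+0.09305)² + (+0.09015)² + (−0.68085)² + (+0.58875)² = 1.78697
Variance = 1.78697 / 11 = 0.16245
SE* = √0.16245

SE* = 0.403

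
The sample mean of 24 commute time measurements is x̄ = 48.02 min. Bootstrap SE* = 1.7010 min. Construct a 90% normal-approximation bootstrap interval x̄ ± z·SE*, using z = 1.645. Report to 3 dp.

(45.222, 50.818)

Margin = 1.645 × 1.7010 = 2.7981
Interval: 48.02 ± 2.7981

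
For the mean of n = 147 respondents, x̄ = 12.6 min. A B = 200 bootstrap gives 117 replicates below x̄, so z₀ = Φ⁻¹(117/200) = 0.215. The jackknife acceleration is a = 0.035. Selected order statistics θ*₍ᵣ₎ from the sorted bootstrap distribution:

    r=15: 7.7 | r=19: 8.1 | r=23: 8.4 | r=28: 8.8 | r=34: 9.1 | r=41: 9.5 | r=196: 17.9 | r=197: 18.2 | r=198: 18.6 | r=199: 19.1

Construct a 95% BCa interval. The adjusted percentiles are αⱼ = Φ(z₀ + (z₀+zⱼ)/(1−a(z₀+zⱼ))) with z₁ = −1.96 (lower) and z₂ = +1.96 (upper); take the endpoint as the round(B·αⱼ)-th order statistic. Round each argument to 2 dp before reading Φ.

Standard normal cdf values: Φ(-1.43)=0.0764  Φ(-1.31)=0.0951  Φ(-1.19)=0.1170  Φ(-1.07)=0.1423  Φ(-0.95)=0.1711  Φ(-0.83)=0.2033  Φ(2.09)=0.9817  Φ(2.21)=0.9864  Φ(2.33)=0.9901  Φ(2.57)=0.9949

Lower: z₀ + z₁ = 0.215 + (-1.960) = -1.745; 1 − a(z₀+z₁) = 1 − (0.035)(-1.745) = 1.0611; argument = 0.215 + (-1.745)/1.0611 = -1.4296 → -1.43.
α₁ = Φ(-1.43) = 0.0764; rank = round(200 × 0.0764) = 15; θ*₍15₎ = 7.7.
Upper: z₀ + z₂ = 2.175; 1 − a(z₀+z₂) = 0.9239; argument = 2.5692 → 2.57; α₂ = 0.9949; rank = 199; θ*₍199₎ = 19.1.

(7.7, 19.1)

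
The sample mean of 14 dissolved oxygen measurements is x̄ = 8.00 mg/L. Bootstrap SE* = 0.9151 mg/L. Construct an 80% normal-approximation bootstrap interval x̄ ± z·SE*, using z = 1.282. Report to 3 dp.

Margin = 1.282 × 0.9151 = 1.1732
Interval: 8.00 ± 1.1732

(6.827, 9.173)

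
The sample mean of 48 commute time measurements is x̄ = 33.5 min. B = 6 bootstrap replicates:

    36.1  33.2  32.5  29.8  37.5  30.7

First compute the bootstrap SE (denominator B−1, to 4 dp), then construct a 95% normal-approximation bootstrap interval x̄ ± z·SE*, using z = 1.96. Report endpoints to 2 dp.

(27.61, 39.39)

Mean of replicates = 33.3000; sum of squared deviations = 45.1400; SE* = √(45.1400/5) = 3.0047
Margin = 1.96 × 3.0047 = 5.889
Interval: 33.5 ± 5.889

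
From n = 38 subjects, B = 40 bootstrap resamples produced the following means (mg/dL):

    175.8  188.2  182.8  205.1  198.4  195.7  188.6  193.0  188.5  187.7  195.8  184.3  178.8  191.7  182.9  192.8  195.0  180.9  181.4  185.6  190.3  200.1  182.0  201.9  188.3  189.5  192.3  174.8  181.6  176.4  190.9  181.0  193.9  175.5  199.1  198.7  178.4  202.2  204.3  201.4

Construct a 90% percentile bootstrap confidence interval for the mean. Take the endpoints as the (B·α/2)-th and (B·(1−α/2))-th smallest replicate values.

(175.5, 202.2)

Sorted replicates: 174.8, 175.5, 175.8, 176.4, 178.4, 178.8, 180.9, 181.0, 181.4, 181.6, 182.0, 182.8, 182.9, 184.3, 185.6, 187.7, 188.2, 188.3, 188.5, 188.6, 189.5, 190.3, 190.9, 191.7, 192.3, 192.8, 193.0, 193.9, 195.0, 195.7, 195.8, 198.4, 198.7, 199.1, 200.1, 201.4, 201.9, 202.2, 204.3, 205.1
α = 0.10; lower rank = 40 × 0.050 = 2; upper rank = 40 × 0.950 = 38.
The 2nd smallest replicate is 175.5; the 38th is 202.2.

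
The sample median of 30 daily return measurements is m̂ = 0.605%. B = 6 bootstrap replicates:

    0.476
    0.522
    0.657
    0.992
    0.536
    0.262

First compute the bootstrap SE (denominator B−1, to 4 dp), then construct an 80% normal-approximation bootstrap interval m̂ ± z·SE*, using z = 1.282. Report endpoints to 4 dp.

(0.2948, 0.9152)

Mean of replicates = 0.5742; sum of squared deviations = 0.2927; SE* = √(0.2927/5) = 0.2420
Margin = 1.282 × 0.2420 = 0.31024
Interval: 0.605 ± 0.31024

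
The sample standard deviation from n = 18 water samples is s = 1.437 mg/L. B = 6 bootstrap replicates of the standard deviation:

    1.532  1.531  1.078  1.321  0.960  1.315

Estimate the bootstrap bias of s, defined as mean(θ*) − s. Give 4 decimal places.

mean(θ*) = (1.532 + 1.531 + 1.078 + 1.321 + 0.960 + 1.315) / 6 = 1.28950
bias = 1.28950 − 1.437

bias = −0.1475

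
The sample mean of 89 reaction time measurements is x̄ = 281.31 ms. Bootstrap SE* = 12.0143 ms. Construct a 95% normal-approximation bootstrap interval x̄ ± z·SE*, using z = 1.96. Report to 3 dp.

Margin = 1.96 × 12.0143 = 23.5480
Interval: 281.31 ± 23.5480

(257.762, 304.858)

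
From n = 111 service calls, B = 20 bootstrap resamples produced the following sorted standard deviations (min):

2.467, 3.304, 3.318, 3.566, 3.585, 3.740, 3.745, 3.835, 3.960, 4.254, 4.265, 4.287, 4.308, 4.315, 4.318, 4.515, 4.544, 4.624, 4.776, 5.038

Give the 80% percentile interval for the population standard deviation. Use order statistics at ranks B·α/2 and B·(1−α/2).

(3.304, 4.624)

α = 0.20; lower rank = 20 × 0.100 = 2; upper rank = 20 × 0.900 = 18.
The 2nd smallest replicate is 3.304; the 18th is 4.624.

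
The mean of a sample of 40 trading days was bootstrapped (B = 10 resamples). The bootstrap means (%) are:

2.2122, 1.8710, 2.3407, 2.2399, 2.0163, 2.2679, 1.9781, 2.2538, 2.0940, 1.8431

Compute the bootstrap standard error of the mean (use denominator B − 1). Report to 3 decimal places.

SE* = 0.177

Bootstrap SE is the standard deviation of the 10 replicate means.
Mean of replicates: (2.2122 + 1.8710 + 2.3407 + 2.2399 + 2.0163 + 2.2679 + 1.9781 + 2.2538 + 2.0940 + 1.8431) / 10 = 21.11700 / 10 = 2.11170
Sum of squared deviations: (+0.10050)² + (−0.24070)² + (+0.22900)² + (+0.12820)² + (−0.09540)² + (+0.15620)² + (−0.13360)² + (+0.14210)² + (−0.01770)² + (−0.26860)² = 0.28091
Variance = 0.28091 / 9 = 0.03121
SE* = √0.03121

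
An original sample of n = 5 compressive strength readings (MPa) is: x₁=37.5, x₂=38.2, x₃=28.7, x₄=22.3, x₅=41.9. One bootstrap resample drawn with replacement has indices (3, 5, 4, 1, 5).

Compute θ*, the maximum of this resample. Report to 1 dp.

Resample values: 28.7, 41.9, 22.3, 37.5, 41.9.
Maximum = 41.9

θ* = 41.9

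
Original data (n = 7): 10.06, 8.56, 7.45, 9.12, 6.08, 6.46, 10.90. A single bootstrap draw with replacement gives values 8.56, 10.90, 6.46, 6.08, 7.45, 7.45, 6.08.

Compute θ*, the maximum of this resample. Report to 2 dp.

Maximum = 10.90

θ* = 10.90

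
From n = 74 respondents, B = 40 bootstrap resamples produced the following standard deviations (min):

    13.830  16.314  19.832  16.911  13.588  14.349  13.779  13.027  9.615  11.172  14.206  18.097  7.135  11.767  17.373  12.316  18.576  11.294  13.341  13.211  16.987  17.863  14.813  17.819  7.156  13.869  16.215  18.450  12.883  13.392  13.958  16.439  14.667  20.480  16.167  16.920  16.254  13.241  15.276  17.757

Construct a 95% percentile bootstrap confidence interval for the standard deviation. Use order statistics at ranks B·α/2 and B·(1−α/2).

Sorted replicates: 7.135, 7.156, 9.615, 11.172, 11.294, 11.767, 12.316, 12.883, 13.027, 13.211, 13.241, 13.341, 13.392, 13.588, 13.779, 13.830, 13.869, 13.958, 14.206, 14.349, 14.667, 14.813, 15.276, 16.167, 16.215, 16.254, 16.314, 16.439, 16.911, 16.920, 16.987, 17.373, 17.757, 17.819, 17.863, 18.097, 18.450, 18.576, 19.832, 20.480
α = 0.05; lower rank = 40 × 0.025 = 1; upper rank = 40 × 0.975 = 39.
The 1st smallest replicate is 7.135; the 39th is 19.832.

(7.135, 19.832)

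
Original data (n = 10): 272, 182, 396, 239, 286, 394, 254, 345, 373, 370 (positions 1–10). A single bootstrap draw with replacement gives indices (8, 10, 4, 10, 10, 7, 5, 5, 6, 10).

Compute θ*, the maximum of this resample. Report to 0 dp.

Resample values: 345, 370, 239, 370, 370, 254, 286, 286, 394, 370.
Maximum = 394

θ* = 394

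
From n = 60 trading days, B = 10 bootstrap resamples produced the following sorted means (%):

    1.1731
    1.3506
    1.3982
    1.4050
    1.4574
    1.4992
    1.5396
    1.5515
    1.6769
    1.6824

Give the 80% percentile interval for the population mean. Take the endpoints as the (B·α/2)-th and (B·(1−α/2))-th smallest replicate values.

α = 0.20; lower rank = 10 × 0.100 = 1; upper rank = 10 × 0.900 = 9.
The 1st smallest replicate is 1.1731; the 9th is 1.6769.

(1.1731, 1.6769)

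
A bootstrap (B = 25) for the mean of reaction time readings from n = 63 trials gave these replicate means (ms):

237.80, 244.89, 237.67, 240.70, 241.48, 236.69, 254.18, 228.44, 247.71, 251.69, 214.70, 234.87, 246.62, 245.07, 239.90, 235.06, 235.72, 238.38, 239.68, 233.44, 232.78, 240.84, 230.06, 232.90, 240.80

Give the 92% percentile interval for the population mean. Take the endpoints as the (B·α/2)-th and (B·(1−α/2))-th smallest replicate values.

Sorted replicates: 214.70, 228.44, 230.06, 232.78, 232.90, 233.44, 234.87, 235.06, 235.72, 236.69, 237.67, 237.80, 238.38, 239.68, 239.90, 240.70, 240.80, 240.84, 241.48, 244.89, 245.07, 246.62, 247.71, 251.69, 254.18
α = 0.08; lower rank = 25 × 0.040 = 1; upper rank = 25 × 0.960 = 24.
The 1st smallest replicate is 214.70; the 24th is 251.69.

(214.70, 251.69)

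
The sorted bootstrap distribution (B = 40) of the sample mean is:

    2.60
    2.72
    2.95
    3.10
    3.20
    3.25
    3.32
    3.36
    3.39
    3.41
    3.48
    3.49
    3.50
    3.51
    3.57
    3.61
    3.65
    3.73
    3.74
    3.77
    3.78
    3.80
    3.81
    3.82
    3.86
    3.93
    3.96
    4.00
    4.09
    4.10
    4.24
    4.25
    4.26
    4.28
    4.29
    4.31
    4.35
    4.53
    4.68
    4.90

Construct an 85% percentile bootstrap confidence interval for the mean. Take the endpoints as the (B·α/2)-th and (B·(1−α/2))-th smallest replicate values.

(2.95, 4.35)

α = 0.15; lower rank = 40 × 0.075 = 3; upper rank = 40 × 0.925 = 37.
The 3rd smallest replicate is 2.95; the 37th is 4.35.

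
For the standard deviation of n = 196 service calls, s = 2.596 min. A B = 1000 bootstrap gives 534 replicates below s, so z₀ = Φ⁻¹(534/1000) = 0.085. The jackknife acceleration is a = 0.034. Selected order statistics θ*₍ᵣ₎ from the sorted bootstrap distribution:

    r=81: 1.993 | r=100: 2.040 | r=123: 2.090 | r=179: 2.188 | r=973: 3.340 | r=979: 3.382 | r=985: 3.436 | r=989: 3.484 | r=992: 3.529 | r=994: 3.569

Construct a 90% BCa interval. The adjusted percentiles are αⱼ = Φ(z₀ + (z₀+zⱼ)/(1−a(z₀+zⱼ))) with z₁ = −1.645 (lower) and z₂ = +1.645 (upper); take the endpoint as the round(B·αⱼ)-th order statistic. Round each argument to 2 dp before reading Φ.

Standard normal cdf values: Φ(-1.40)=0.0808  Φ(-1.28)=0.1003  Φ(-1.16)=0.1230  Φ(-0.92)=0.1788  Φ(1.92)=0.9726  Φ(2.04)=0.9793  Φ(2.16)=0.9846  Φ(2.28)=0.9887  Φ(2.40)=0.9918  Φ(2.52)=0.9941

(1.993, 3.340)

Lower: z₀ + z₁ = 0.085 + (-1.645) = -1.560; 1 − a(z₀+z₁) = 1 − (0.034)(-1.560) = 1.0530; argument = 0.085 + (-1.560)/1.0530 = -1.3964 → -1.40.
α₁ = Φ(-1.40) = 0.0808; rank = round(1000 × 0.0808) = 81; θ*₍81₎ = 1.993.
Upper: z₀ + z₂ = 1.730; 1 − a(z₀+z₂) = 0.9412; argument = 1.9231 → 1.92; α₂ = 0.9726; rank = 973; θ*₍973₎ = 3.340.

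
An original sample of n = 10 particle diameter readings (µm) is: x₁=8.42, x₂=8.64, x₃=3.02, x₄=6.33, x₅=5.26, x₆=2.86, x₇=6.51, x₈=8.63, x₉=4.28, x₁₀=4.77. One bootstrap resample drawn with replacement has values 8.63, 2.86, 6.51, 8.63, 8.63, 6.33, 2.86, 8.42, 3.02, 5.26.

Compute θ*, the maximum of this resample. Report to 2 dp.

θ* = 8.63

Maximum = 8.63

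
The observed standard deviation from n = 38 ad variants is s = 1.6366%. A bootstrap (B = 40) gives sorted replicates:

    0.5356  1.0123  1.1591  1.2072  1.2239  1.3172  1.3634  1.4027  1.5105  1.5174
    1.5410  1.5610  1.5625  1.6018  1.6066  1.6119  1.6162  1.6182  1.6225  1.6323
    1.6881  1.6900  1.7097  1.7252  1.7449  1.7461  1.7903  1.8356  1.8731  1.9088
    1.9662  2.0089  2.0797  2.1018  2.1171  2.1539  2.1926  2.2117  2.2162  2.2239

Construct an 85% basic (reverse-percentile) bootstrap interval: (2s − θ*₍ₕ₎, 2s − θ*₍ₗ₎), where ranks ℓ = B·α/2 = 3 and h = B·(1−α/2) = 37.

(1.0806, 2.1141)

Percentile endpoints at ranks 3 and 37: θ*₍3₎ = 1.1591, θ*₍37₎ = 2.1926.
Basic interval reflects these around s:
  lower = 2 × 1.6366 − 2.1926 = 1.0806
  upper = 2 × 1.6366 − 1.1591 = 2.1141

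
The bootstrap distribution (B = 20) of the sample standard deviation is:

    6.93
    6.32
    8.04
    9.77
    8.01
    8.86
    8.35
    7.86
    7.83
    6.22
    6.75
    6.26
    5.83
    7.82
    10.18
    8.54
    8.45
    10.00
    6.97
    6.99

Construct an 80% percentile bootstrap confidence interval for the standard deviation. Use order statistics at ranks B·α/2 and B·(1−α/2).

Sorted replicates: 5.83, 6.22, 6.26, 6.32, 6.75, 6.93, 6.97, 6.99, 7.82, 7.83, 7.86, 8.01, 8.04, 8.35, 8.45, 8.54, 8.86, 9.77, 10.00, 10.18
α = 0.20; lower rank = 20 × 0.100 = 2; upper rank = 20 × 0.900 = 18.
The 2nd smallest replicate is 6.22; the 18th is 9.77.

(6.22, 9.77)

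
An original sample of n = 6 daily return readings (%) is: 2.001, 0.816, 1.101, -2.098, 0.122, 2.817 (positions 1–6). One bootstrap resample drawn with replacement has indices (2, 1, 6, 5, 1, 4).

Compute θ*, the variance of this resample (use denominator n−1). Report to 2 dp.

Resample values: 0.816, 2.001, 2.817, 0.122, 2.001, -2.098.
Mean = 0.9432; sum of squared deviations = 15.6885
s² = 15.6885 / 5 = 3.1377

θ* = 3.14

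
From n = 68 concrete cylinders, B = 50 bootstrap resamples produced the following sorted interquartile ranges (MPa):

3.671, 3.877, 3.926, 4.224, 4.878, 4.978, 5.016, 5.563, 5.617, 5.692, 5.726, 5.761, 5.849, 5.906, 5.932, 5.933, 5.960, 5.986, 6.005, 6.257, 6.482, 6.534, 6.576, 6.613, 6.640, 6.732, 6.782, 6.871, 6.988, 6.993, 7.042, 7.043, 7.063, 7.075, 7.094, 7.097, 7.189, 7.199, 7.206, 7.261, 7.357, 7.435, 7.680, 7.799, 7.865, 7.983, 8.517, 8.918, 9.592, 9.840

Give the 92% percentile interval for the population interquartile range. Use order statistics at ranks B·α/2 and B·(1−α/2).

(3.877, 8.918)

α = 0.08; lower rank = 50 × 0.040 = 2; upper rank = 50 × 0.960 = 48.
The 2nd smallest replicate is 3.877; the 48th is 8.918.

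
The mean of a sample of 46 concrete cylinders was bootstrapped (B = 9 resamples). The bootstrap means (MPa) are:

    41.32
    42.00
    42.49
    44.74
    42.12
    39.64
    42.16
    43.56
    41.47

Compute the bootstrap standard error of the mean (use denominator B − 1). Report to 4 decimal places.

Bootstrap SE is the standard deviation of the 9 replicate means.
Mean of replicates: (41.32 + 42.00 + 42.49 + 44.74 + 42.12 + 39.64 + 42.16 + 43.56 + 41.47) / 9 = 379.50000 / 9 = 42.16667
Sum of squared deviations: (−0.84667)² + (−0.16667)² + (+0.32333)² + (+2.57333)² + (−0.04667)² + (−2.52667)² + (−0.00667)² + (+1.39333)² + (−0.69667)² = 16.28420
Variance = 16.28420 / 8 = 2.03553
SE* = √2.03553

SE* = 1.4267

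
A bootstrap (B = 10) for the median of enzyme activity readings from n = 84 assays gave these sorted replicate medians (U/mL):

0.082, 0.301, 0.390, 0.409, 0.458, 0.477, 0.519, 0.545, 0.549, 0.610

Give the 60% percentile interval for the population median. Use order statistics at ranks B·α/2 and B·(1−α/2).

α = 0.40; lower rank = 10 × 0.200 = 2; upper rank = 10 × 0.800 = 8.
The 2nd smallest replicate is 0.301; the 8th is 0.545.

(0.301, 0.545)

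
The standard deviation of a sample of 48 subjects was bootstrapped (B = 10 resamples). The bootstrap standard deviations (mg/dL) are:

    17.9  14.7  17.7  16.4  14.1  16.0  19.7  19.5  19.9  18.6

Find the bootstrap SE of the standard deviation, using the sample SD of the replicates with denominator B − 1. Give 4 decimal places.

Bootstrap SE is the standard deviation of the 10 replicate standard deviations.
Mean of replicates: (17.9 + 14.7 + 17.7 + 16.4 + 14.1 + 16.0 + 19.7 + 19.5 + 19.9 + 18.6) / 10 = 174.50000 / 10 = 17.45000
Sum of squared deviations: (+0.45000)² + (−2.75000)² + (+0.25000)² + (−1.05000)² + (−3.35000)² + (−1.45000)² + (+2.25000)² + (+2.05000)² + (+2.45000)² + (+1.15000)² = 38.84500
Variance = 38.84500 / 9 = 4.31611
SE* = √4.31611

SE* = 2.0775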